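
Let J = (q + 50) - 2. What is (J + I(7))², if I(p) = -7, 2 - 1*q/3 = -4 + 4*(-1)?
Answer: 5041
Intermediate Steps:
q = 30 (q = 6 - 3*(-4 + 4*(-1)) = 6 - 3*(-4 - 4) = 6 - 3*(-8) = 6 + 24 = 30)
J = 78 (J = (30 + 50) - 2 = 80 - 2 = 78)
(J + I(7))² = (78 - 7)² = 71² = 5041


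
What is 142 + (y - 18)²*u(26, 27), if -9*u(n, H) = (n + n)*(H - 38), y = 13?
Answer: 15578/9 ≈ 1730.9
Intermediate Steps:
u(n, H) = -2*n*(-38 + H)/9 (u(n, H) = -(n + n)*(H - 38)/9 = -2*n*(-38 + H)/9)
142 + (y - 18)²*u(26, 27) = 142 + (13 - 18)²*((2/9)*26*(38 - 1*27)) = 142 + (-5)²*((2/9)*26*(38 - 27)) = 142 + 25*((2/9)*26*11) = 142 + 25*(572/9) = 142 + 14300/9 = 15578/9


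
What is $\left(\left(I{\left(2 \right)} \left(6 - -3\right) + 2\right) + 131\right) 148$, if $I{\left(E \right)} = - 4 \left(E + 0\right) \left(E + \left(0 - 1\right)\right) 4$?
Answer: $-22940$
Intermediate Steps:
$I{\left(E \right)} = - 16 E \left(-1 + E\right)$ ($I{\left(E \right)} = - 4 E \left(E - 1\right) 4 = - 4 E \left(-1 + E\right) 4 = - 16 E \left(-1 + E\right)$)
$\left(\left(I{\left(2 \right)} \left(6 - -3\right) + 2\right) + 131\right) 148 = \left(\left(16 \cdot 2 \left(1 - 2\right) \left(6 - -3\right) + 2\right) + 131\right) 148 = \left(\left(16 \cdot 2 \left(1 - 2\right) \left(6 + 3\right) + 2\right) + 131\right) 148 = \left(\left(16 \cdot 2 \left(-1\right) 9 + 2\right) + 131\right) 148 = \left(\left(\left(-32\right) 9 + 2\right) + 131\right) 148 = \left(\left(-288 + 2\right) + 131\right) 148 = \left(-286 + 131\right) 148 = \left(-155\right) 148 = -22940$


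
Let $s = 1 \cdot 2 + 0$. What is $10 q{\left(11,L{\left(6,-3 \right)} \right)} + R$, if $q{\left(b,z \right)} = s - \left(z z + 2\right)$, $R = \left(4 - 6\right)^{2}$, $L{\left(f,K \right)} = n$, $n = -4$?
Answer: $-156$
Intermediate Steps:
$L{\left(f,K \right)} = -4$
$s = 2$ ($s = 2 + 0 = 2$)
$R = 4$ ($R = \left(-2\right)^{2} = 4$)
$q{\left(b,z \right)} = - z^{2}$ ($q{\left(b,z \right)} = 2 - \left(z z + 2\right) = 2 - \left(z^{2} + 2\right) = 2 - \left(2 + z^{2}\right) = - z^{2}$)
$10 q{\left(11,L{\left(6,-3 \right)} \right)} + R = 10 \left(- \left(-4\right)^{2}\right) + 4 = 10 \left(\left(-1\right) 16\right) + 4 = 10 \left(-16\right) + 4 = -160 + 4 = -156$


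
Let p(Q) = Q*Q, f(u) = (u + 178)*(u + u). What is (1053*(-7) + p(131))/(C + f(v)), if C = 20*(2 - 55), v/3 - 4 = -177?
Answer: 4895/176449 ≈ 0.027742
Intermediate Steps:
v = -519 (v = 12 + 3*(-177) = 12 - 531 = -519)
f(u) = 2*u*(178 + u) (f(u) = (178 + u)*(2*u) = 2*u*(178 + u))
p(Q) = Q**2
C = -1060 (C = 20*(-53) = -1060)
(1053*(-7) + p(131))/(C + f(v)) = (1053*(-7) + 131**2)/(-1060 + 2*(-519)*(178 - 519)) = (-7371 + 17161)/(-1060 + 2*(-519)*(-341)) = 9790/(-1060 + 353958) = 9790/352898 = 9790*(1/352898) = 4895/176449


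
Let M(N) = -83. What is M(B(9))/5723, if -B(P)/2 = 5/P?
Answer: -83/5723 ≈ -0.014503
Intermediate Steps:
B(P) = -10/P
M(B(9))/5723 = -83/5723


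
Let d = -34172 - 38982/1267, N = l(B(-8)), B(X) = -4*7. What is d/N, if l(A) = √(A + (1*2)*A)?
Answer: 21667453*I*√21/26607 ≈ 3731.8*I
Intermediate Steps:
B(X) = -28
l(A) = √3*√A (l(A) = √(A + 2*A) = √(3*A) = √3*√A)
N = 2*I*√21 (N = √3*√(-28) = √3*(2*I*√7) = 2*I*√21 ≈ 9.1651*I)
d = -43334906/1267 (d = -34172 - 38982/1267 = -43334906/1267 ≈ -34203.)
d/N = -43334906*(-I*√21/42)/1267 = -(-21667453)*I*√21/26607 = 21667453*I*√21/26607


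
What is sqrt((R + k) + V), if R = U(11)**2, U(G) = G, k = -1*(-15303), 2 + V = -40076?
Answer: I*sqrt(24654) ≈ 157.02*I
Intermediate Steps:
V = -40078 (V = -2 - 40076 = -40078)
k = 15303
R = 121 (R = 11**2 = 121)
sqrt((R + k) + V) = sqrt((121 + 15303) - 40078) = sqrt(15424 - 40078) = sqrt(-24654) = I*sqrt(24654)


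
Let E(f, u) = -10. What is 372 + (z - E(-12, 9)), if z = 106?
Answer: 488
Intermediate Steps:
372 + (z - E(-12, 9)) = 372 + (106 - 1*(-10)) = 372 + (106 + 10) = 372 + 116 = 488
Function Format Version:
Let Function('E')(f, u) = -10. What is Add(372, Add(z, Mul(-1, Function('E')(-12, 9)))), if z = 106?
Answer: 488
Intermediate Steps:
Add(372, Add(z, Mul(-1, Function('E')(-12, 9)))) = Add(372, Add(106, Mul(-1, -10))) = Add(372, Add(106, 10)) = Add(372, 116) = 488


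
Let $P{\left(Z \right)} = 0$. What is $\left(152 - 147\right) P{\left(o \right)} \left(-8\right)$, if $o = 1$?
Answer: $0$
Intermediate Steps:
$\left(152 - 147\right) P{\left(o \right)} \left(-8\right) = \left(152 - 147\right) 0 \left(-8\right) = 5 \cdot 0 = 0$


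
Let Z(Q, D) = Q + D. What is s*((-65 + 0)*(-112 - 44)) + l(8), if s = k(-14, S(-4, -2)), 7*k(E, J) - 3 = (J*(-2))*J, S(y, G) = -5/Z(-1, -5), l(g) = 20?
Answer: 49430/21 ≈ 2353.8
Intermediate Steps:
Z(Q, D) = D + Q
S(y, G) = ⅚ (S(y, G) = -5/(-5 - 1) = -5/(-6) = -5*(-⅙) = ⅚)
k(E, J) = 3/7 - 2*J²/7 (k(E, J) = 3/7 + ((J*(-2))*J)/7 = 3/7 + ((-2*J)*J)/7 = 3/7 + (-2*J²)/7 = 3/7 - 2*J²/7)
s = 29/126 (s = 3/7 - 2*(⅚)²/7 = 3/7 - 2/7*25/36 = 3/7 - 25/126 = 29/126 ≈ 0.23016)
s*((-65 + 0)*(-112 - 44)) + l(8) = 29*((-65 + 0)*(-112 - 44))/126 + 20 = 29*(-65*(-156))/126 + 20 = (29/126)*10140 + 20 = 49010/21 + 20 = 49430/21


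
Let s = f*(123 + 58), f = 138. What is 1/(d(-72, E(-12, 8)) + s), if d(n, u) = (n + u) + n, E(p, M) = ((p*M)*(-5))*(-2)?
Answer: 1/23874 ≈ 4.1887e-5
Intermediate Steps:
E(p, M) = 10*M*p (E(p, M) = ((M*p)*(-5))*(-2) = -5*M*p*(-2) = 10*M*p)
d(n, u) = u + 2*n
s = 24978 (s = 138*(123 + 58) = 138*181 = 24978)
1/(d(-72, E(-12, 8)) + s) = 1/((10*8*(-12) + 2*(-72)) + 24978) = 1/((-960 - 144) + 24978) = 1/(-1104 + 24978) = 1/23874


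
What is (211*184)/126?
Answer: 19412/63 ≈ 308.13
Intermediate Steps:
(211*184)/126 = 38824*(1/126) = 19412/63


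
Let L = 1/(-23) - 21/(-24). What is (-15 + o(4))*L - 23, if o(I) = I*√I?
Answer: -5303/184 ≈ -28.821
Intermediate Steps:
o(I) = I^(3/2)
L = 153/184 (L = 1*(-1/23) - 21*(-1/24) = -1/23 + 7/8 = 153/184 ≈ 0.83152)
(-15 + o(4))*L - 23 = (-15 + 4^(3/2))*(153/184) - 23 = (-15 + 8)*(153/184) - 23 = -7*153/184 - 23 = -1071/184 - 23 = -5303/184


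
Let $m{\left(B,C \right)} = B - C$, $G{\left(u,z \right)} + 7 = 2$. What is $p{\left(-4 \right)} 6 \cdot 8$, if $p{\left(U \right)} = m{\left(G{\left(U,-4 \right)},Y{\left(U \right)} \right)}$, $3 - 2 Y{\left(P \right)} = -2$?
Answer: $-360$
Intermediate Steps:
$Y{\left(P \right)} = \frac{5}{2}$ ($Y{\left(P \right)} = \frac{3}{2} - -1 = \frac{3}{2} + 1 = \frac{5}{2}$)
$G{\left(u,z \right)} = -5$ ($G{\left(u,z \right)} = -7 + 2 = -5$)
$p{\left(U \right)} = - \frac{15}{2}$ ($p{\left(U \right)} = -5 - \frac{5}{2} = - \frac{15}{2}$)
$p{\left(-4 \right)} 6 \cdot 8 = \left(- \frac{15}{2}\right) 6 \cdot 8 = \left(-45\right) 8 = -360$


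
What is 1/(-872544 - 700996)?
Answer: -1/1573540 ≈ -6.3551e-7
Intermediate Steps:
1/(-872544 - 700996) = 1/(-1573540) = -1/1573540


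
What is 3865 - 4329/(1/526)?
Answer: -2273189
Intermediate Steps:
3865 - 4329/(1/526) = 3865 - 4329/1/526 = 3865 - 4329*526 = 3865 - 1*2277054 = 3865 - 2277054 = -2273189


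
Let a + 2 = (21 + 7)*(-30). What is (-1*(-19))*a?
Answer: -15998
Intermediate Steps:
a = -842 (a = -2 + (21 + 7)*(-30) = -2 + 28*(-30) = -2 - 840 = -842)
(-1*(-19))*a = -1*(-19)*(-842) = 19*(-842) = -15998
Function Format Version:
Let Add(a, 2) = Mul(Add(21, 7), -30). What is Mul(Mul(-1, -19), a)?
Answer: -15998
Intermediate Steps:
a = -842 (a = Add(-2, Mul(Add(21, 7), -30)) = Add(-2, Mul(28, -30)) = Add(-2, -840) = -842)
Mul(Mul(-1, -19), a) = Mul(Mul(-1, -19), -842) = Mul(19, -842) = -15998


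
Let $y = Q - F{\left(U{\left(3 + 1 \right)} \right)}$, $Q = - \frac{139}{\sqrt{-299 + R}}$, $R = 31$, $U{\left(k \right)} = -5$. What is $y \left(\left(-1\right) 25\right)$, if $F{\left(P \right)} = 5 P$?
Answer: $-625 - \frac{3475 i \sqrt{67}}{134} \approx -625.0 - 212.27 i$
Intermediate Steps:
$Q = \frac{139 i \sqrt{67}}{134}$ ($Q = - \frac{139}{\sqrt{-299 + 31}} = - \frac{139}{\sqrt{-268}} = - \frac{139}{2 i \sqrt{67}} = - 139 \left(- \frac{i \sqrt{67}}{134}\right) = \frac{139 i \sqrt{67}}{134} \approx 8.4908 i$)
$y = 25 + \frac{139 i \sqrt{67}}{134}$ ($y = \frac{139 i \sqrt{67}}{134} - 5 \left(-5\right) = \frac{139 i \sqrt{67}}{134} - -25 = \frac{139 i \sqrt{67}}{134} + 25 = 25 + \frac{139 i \sqrt{67}}{134} \approx 25.0 + 8.4908 i$)
$y \left(\left(-1\right) 25\right) = \left(25 + \frac{139 i \sqrt{67}}{134}\right) \left(\left(-1\right) 25\right) = \left(25 + \frac{139 i \sqrt{67}}{134}\right) \left(-25\right) = -625 - \frac{3475 i \sqrt{67}}{134}$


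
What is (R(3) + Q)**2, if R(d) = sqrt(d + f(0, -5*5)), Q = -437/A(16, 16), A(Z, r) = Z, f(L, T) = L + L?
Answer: 191737/256 - 437*sqrt(3)/8 ≈ 654.36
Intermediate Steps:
f(L, T) = 2*L
Q = -437/16 ≈ -27.313
R(d) = sqrt(d) (R(d) = sqrt(d + 2*0) = sqrt(d + 0) = sqrt(d))
(R(3) + Q)**2 = (sqrt(3) - 437/16)**2 = (-437/16 + sqrt(3))**2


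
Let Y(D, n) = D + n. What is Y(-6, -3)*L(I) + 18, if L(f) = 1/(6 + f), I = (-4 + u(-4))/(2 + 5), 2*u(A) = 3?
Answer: 1296/79 ≈ 16.405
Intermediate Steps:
u(A) = 3/2 (u(A) = (½)*3 = 3/2)
I = -5/14 (I = (-4 + 3/2)/(2 + 5) = -5/2/7 = -5/2*⅐ = -5/14 ≈ -0.35714)
Y(-6, -3)*L(I) + 18 = (-6 - 3)/(6 - 5/14) + 18 = -9/79/14 + 18 = -9*14/79 + 18 = -126/79 + 18 = 1296/79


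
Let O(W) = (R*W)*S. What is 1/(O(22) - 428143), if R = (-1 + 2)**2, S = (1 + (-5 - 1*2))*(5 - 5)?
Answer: -1/428143 ≈ -2.3357e-6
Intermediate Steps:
S = 0 (S = (1 + (-5 - 2))*0 = (1 - 7)*0 = -6*0 = 0)
R = 1 (R = 1**2 = 1)
O(W) = 0 (O(W) = (1*W)*0 = W*0 = 0)
1/(O(22) - 428143) = 1/(0 - 428143) = 1/(-428143) = -1/428143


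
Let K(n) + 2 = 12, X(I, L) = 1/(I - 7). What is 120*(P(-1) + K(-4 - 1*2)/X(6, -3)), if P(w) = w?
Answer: -1320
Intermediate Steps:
X(I, L) = 1/(-7 + I)
K(n) = 10 (K(n) = -2 + 12 = 10)
120*(P(-1) + K(-4 - 1*2)/X(6, -3)) = 120*(-1 + 10/(1/(-7 + 6))) = 120*(-1 + 10/(1/(-1))) = 120*(-1 + 10/(-1)) = 120*(-1 + 10*(-1)) = 120*(-1 - 10) = 120*(-11) = -1320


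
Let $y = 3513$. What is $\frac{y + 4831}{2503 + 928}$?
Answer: $\frac{8344}{3431} \approx 2.4319$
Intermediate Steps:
$\frac{y + 4831}{2503 + 928} = \frac{3513 + 4831}{2503 + 928} = \frac{8344}{3431}$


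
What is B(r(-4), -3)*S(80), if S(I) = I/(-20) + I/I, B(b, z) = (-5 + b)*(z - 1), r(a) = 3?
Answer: -24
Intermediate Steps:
B(b, z) = (-1 + z)*(-5 + b) (B(b, z) = (-5 + b)*(-1 + z) = (-1 + z)*(-5 + b))
S(I) = 1 - I/20 (S(I) = I*(-1/20) + 1 = -I/20 + 1 = 1 - I/20)
B(r(-4), -3)*S(80) = (5 - 1*3 - 5*(-3) + 3*(-3))*(1 - 1/20*80) = (5 - 3 + 15 - 9)*(1 - 4) = 8*(-3) = -24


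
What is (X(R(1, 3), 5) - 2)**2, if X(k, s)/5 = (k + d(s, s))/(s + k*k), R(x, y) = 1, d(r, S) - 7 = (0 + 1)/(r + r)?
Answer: 361/16 ≈ 22.563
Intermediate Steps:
d(r, S) = 7 + 1/(2*r) (d(r, S) = 7 + (0 + 1)/(r + r) = 7 + 1/(2*r))
X(k, s) = 5*(7 + k + 1/(2*s))/(s + k**2) (X(k, s) = 5*((k + (7 + 1/(2*s)))/(s + k*k)) = 5*((7 + k + 1/(2*s))/(s + k**2)) = 5*(7 + k + 1/(2*s))/(s + k**2))
(X(R(1, 3), 5) - 2)**2 = ((5/2)*(1 + 14*5 + 2*1*5)/(5*(5 + 1**2)) - 2)**2 = ((5/2)*(1/5)*(1 + 70 + 10)/(5 + 1) - 2)**2 = ((5/2)*(1/5)*81/6 - 2)**2 = ((5/2)*(1/5)*(1/6)*81 - 2)**2 = (27/4 - 2)**2 = (19/4)**2 = 361/16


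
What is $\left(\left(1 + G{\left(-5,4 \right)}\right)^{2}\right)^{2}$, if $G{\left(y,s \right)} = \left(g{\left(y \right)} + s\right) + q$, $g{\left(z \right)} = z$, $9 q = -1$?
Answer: $\frac{1}{6561} \approx 0.00015242$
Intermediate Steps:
$q = - \frac{1}{9}$ ($q = \frac{1}{9} \left(-1\right) = - \frac{1}{9} \approx -0.11111$)
$G{\left(y,s \right)} = - \frac{1}{9} + s + y$ ($G{\left(y,s \right)} = \left(y + s\right) - \frac{1}{9} = \left(s + y\right) - \frac{1}{9} = - \frac{1}{9} + s + y$)
$\left(\left(1 + G{\left(-5,4 \right)}\right)^{2}\right)^{2} = \left(\left(1 - \frac{10}{9}\right)^{2}\right)^{2} = \left(\left(- \frac{1}{9}\right)^{2}\right)^{2} = \left(\frac{1}{81}\right)^{2} = \frac{1}{6561}$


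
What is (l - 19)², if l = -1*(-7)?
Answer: 144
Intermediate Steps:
l = 7
(l - 19)² = (7 - 19)² = (-12)² = 144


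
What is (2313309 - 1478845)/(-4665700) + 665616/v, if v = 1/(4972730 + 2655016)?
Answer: 5922114433927920184/1166425 ≈ 5.0771e+12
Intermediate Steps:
v = 1/7627746 ≈ 1.3110e-7
(2313309 - 1478845)/(-4665700) + 665616/v = (2313309 - 1478845)/(-4665700) + 665616/(1/7627746) = 834464*(-1/4665700) + 665616*7627746 = -208616/1166425 + 5077149781536 = 5922114433927920184/1166425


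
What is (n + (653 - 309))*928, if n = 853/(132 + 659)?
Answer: 253304096/791 ≈ 3.2023e+5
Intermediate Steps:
n = 853/791 ≈ 1.0784
(n + (653 - 309))*928 = (853/791 + (653 - 309))*928 = (853/791 + 344)*928 = (272957/791)*928 = 253304096/791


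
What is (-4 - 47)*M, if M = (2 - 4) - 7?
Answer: 459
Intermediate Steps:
M = -9 (M = -2 - 7 = -9)
(-4 - 47)*M = (-4 - 47)*(-9) = -51*(-9) = 459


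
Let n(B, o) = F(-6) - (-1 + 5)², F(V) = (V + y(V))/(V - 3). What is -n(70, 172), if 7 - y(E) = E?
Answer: 151/9 ≈ 16.778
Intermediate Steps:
y(E) = 7 - E
F(V) = 7/(-3 + V) (F(V) = (V + (7 - V))/(V - 3) = 7/(-3 + V))
n(B, o) = -151/9 (n(B, o) = 7/(-3 - 6) - (-1 + 5)² = 7/(-9) - 1*4² = 7*(-⅑) - 1*16 = -7/9 - 16 = -151/9)
-n(70, 172) = -1*(-151/9) = 151/9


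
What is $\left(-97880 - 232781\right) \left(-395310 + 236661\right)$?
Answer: $52459036989$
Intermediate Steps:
$\left(-97880 - 232781\right) \left(-395310 + 236661\right) = \left(-330661\right) \left(-158649\right) = 52459036989$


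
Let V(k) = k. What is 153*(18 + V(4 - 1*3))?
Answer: 2907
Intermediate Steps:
153*(18 + V(4 - 1*3)) = 153*(18 + (4 - 1*3)) = 153*(18 + (4 - 3)) = 153*(18 + 1) = 153*19 = 2907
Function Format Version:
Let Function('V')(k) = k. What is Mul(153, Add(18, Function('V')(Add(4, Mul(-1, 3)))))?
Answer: 2907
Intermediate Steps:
Mul(153, Add(18, Function('V')(Add(4, Mul(-1, 3))))) = Mul(153, Add(18, Add(4, Mul(-1, 3)))) = Mul(153, Add(18, Add(4, -3))) = Mul(153, Add(18, 1)) = Mul(153, 19) = 2907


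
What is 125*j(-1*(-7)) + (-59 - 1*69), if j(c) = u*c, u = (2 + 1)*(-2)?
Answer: -5378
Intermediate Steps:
u = -6 (u = 3*(-2) = -6)
j(c) = -6*c
125*j(-1*(-7)) + (-59 - 1*69) = 125*(-(-6)*(-7)) + (-59 - 1*69) = 125*(-6*7) + (-59 - 69) = 125*(-42) - 128 = -5250 - 128 = -5378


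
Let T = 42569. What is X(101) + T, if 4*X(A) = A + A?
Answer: 85239/2 ≈ 42620.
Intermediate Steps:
X(A) = A/2 (X(A) = (A + A)/4 = (2*A)/4 = A/2)
X(101) + T = (½)*101 + 42569 = 101/2 + 42569 = 85239/2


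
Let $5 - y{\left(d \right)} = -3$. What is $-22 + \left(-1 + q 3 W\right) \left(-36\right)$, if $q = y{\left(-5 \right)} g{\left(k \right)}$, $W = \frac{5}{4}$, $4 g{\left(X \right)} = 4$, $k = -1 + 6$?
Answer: $-1066$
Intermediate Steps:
$k = 5$
$y{\left(d \right)} = 8$ ($y{\left(d \right)} = 5 - -3 = 5 + 3 = 8$)
$g{\left(X \right)} = 1$ ($g{\left(X \right)} = \frac{1}{4} \cdot 4 = 1$)
$W = \frac{5}{4}$ ($W = 5 \cdot \frac{1}{4} = \frac{5}{4} \approx 1.25$)
$q = 8$ ($q = 8 \cdot 1 = 8$)
$-22 + \left(-1 + q 3 W\right) \left(-36\right) = -22 + \left(-1 + 8 \cdot 3 \cdot \frac{5}{4}\right) \left(-36\right) = -22 + \left(-1 + 24 \cdot \frac{5}{4}\right) \left(-36\right) = -22 + \left(-1 + 30\right) \left(-36\right) = -22 + 29 \left(-36\right) = -22 - 1044 = -1066$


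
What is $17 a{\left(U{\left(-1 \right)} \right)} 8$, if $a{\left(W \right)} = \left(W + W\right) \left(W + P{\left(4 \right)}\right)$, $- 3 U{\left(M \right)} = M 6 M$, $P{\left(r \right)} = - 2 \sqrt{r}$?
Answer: $3264$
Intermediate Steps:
$U{\left(M \right)} = - 2 M^{2}$ ($U{\left(M \right)} = - \frac{M 6 M}{3} = - \frac{6 M M}{3} = - \frac{6 M^{2}}{3} = - 2 M^{2}$)
$a{\left(W \right)} = 2 W \left(-4 + W\right)$ ($a{\left(W \right)} = \left(W + W\right) \left(W - 2 \sqrt{4}\right) = 2 W \left(W - 4\right) = 2 W \left(-4 + W\right)$)
$17 a{\left(U{\left(-1 \right)} \right)} 8 = 17 \cdot 2 \left(- 2 \left(-1\right)^{2}\right) \left(-4 - 2 \left(-1\right)^{2}\right) 8 = 17 \cdot 2 \left(\left(-2\right) 1\right) \left(-4 - 2\right) 8 = 17 \cdot 2 \left(-2\right) \left(-4 - 2\right) 8 = 17 \cdot 2 \left(-2\right) \left(-6\right) 8 = 17 \cdot 24 \cdot 8 = 408 \cdot 8 = 3264$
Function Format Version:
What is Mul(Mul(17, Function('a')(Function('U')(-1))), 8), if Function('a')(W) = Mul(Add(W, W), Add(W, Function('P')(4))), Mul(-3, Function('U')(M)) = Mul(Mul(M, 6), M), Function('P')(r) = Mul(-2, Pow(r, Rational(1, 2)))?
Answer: 3264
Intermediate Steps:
Function('U')(M) = Mul(-2, Pow(M, 2)) (Function('U')(M) = Mul(Rational(-1, 3), Mul(Mul(M, 6), M)) = Mul(Rational(-1, 3), Mul(Mul(6, M), M)) = Mul(Rational(-1, 3), Mul(6, Pow(M, 2))) = Mul(-2, Pow(M, 2)))
Function('a')(W) = Mul(2, W, Add(-4, W)) (Function('a')(W) = Mul(Add(W, W), Add(W, Mul(-2, Pow(4, Rational(1, 2))))) = Mul(Mul(2, W), Add(W, Mul(-2, 2))) = Mul(Mul(2, W), Add(W, -4)) = Mul(Mul(2, W), Add(-4, W)) = Mul(2, W, Add(-4, W)))
Mul(Mul(17, Function('a')(Function('U')(-1))), 8) = Mul(Mul(17, Mul(2, Mul(-2, Pow(-1, 2)), Add(-4, Mul(-2, Pow(-1, 2))))), 8) = Mul(Mul(17, Mul(2, Mul(-2, 1), Add(-4, Mul(-2, 1)))), 8) = Mul(Mul(17, Mul(2, -2, Add(-4, -2))), 8) = Mul(Mul(17, Mul(2, -2, -6)), 8) = Mul(Mul(17, 24), 8) = Mul(408, 8) = 3264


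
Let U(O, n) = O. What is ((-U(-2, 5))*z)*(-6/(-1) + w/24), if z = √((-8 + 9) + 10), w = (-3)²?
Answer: 51*√11/4 ≈ 42.287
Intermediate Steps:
w = 9
z = √11 (z = √(1 + 10) = √11 ≈ 3.3166)
((-U(-2, 5))*z)*(-6/(-1) + w/24) = ((-1*(-2))*√11)*(-6/(-1) + 9/24) = (2*√11)*(-6*(-1) + 9*(1/24)) = (2*√11)*(6 + 3/8) = (2*√11)*(51/8) = 51*√11/4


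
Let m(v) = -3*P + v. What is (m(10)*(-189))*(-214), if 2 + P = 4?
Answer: 161784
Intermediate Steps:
P = 2 (P = -2 + 4 = 2)
m(v) = -6 + v (m(v) = -3*2 + v = -6 + v)
(m(10)*(-189))*(-214) = ((-6 + 10)*(-189))*(-214) = (4*(-189))*(-214) = -756*(-214) = 161784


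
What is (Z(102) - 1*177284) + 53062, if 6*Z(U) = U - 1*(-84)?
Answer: -124191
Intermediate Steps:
Z(U) = 14 + U/6 (Z(U) = (U - 1*(-84))/6 = (U + 84)/6 = (84 + U)/6 = 14 + U/6)
(Z(102) - 1*177284) + 53062 = ((14 + (1/6)*102) - 1*177284) + 53062 = ((14 + 17) - 177284) + 53062 = (31 - 177284) + 53062 = -177253 + 53062 = -124191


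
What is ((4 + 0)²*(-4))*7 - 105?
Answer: -553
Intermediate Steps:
((4 + 0)²*(-4))*7 - 105 = (4²*(-4))*7 - 105 = (16*(-4))*7 - 105 = -64*7 - 105 = -448 - 105 = -553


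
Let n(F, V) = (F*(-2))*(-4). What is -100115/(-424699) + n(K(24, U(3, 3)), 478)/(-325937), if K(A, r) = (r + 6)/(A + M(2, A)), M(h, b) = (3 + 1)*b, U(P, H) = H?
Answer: 163154639678/692125589815 ≈ 0.23573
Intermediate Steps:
M(h, b) = 4*b
K(A, r) = (6 + r)/(5*A) (K(A, r) = (r + 6)/(A + 4*A) = (6 + r)/((5*A)) = (6 + r)*(1/(5*A)) = (6 + r)/(5*A))
n(F, V) = 8*F (n(F, V) = -2*F*(-4) = 8*F)
-100115/(-424699) + n(K(24, U(3, 3)), 478)/(-325937) = -100115/(-424699) + (8*((1/5)*(6 + 3)/24))/(-325937) = -100115*(-1/424699) + (8*((1/5)*(1/24)*9))*(-1/325937) = 100115/424699 + (8*(3/40))*(-1/325937) = 100115/424699 + (3/5)*(-1/325937) = 100115/424699 - 3/1629685 = 163154639678/692125589815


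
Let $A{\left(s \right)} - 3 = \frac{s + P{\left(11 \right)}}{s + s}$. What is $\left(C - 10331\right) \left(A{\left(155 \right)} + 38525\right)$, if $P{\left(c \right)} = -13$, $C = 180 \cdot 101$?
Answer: $\frac{46873529439}{155} \approx 3.0241 \cdot 10^{8}$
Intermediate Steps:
$C = 18180$
$A{\left(s \right)} = 3 + \frac{-13 + s}{2 s}$ ($A{\left(s \right)} = 3 + \frac{s - 13}{s + s} = 3 + \frac{-13 + s}{2 s}$)
$\left(C - 10331\right) \left(A{\left(155 \right)} + 38525\right) = \left(18180 - 10331\right) \left(\frac{-13 + 7 \cdot 155}{2 \cdot 155} + 38525\right) = 7849 \left(\frac{1}{2} \cdot \frac{1}{155} \left(-13 + 1085\right) + 38525\right) = 7849 \left(\frac{1}{2} \cdot \frac{1}{155} \cdot 1072 + 38525\right) = 7849 \left(\frac{536}{155} + 38525\right) = 7849 \cdot \frac{5971911}{155} = \frac{46873529439}{155}$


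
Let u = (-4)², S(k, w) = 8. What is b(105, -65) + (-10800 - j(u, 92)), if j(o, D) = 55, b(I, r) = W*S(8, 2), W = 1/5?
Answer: -54267/5 ≈ -10853.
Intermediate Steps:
W = ⅕ ≈ 0.20000
u = 16
b(I, r) = 8/5 (b(I, r) = (⅕)*8 = 8/5)
b(105, -65) + (-10800 - j(u, 92)) = 8/5 + (-10800 - 1*55) = 8/5 + (-10800 - 55) = 8/5 - 10855 = -54267/5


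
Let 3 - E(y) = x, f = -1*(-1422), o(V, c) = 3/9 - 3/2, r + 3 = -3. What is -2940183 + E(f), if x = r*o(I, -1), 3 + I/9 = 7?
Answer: -2940187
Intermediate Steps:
I = 36 (I = -27 + 9*7 = -27 + 63 = 36)
r = -6 (r = -3 - 3 = -6)
o(V, c) = -7/6 (o(V, c) = 3*(1/9) - 3*1/2 = 1/3 - 3/2 = -7/6)
x = 7 (x = -6*(-7/6) = 7)
f = 1422
E(y) = -4 (E(y) = 3 - 1*7 = 3 - 7 = -4)
-2940183 + E(f) = -2940183 - 4 = -2940187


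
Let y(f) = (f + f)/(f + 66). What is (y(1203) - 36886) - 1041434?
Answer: -456128558/423 ≈ -1.0783e+6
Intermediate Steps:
y(f) = 2*f/(66 + f) (y(f) = (2*f)/(66 + f) = 2*f/(66 + f))
(y(1203) - 36886) - 1041434 = (2*1203/(66 + 1203) - 36886) - 1041434 = (2*1203/1269 - 36886) - 1041434 = (2*1203*(1/1269) - 36886) - 1041434 = (802/423 - 36886) - 1041434 = -15601976/423 - 1041434 = -456128558/423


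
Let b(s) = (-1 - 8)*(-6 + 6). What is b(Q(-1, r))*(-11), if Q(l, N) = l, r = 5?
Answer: 0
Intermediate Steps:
b(s) = 0 (b(s) = -9*0 = 0)
b(Q(-1, r))*(-11) = 0*(-11) = 0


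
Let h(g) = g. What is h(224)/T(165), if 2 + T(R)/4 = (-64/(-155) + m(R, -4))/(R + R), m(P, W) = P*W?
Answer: -358050/25567 ≈ -14.004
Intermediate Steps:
T(R) = -8 + 2*(64/155 - 4*R)/R (T(R) = -8 + 4*((-64/(-155) + R*(-4))/(R + R)) = -8 + 4*((-64*(-1/155) - 4*R)/((2*R))) = -8 + 4*((64/155 - 4*R)*(1/(2*R))) = -8 + 4*((64/155 - 4*R)/(2*R)) = -8 + 2*(64/155 - 4*R)/R)
h(224)/T(165) = 224/(-16 + (128/155)/165) = 224/(-16 + (128/155)*(1/165)) = 224/(-16 + 128/25575) = 224/(-409072/25575) = 224*(-25575/409072) = -358050/25567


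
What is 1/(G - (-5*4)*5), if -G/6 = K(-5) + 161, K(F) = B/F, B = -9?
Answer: -5/4384 ≈ -0.0011405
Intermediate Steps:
K(F) = -9/F
G = -4884/5 (G = -6*(-9/(-5) + 161) = -6*(-9*(-1/5) + 161) = -6*(9/5 + 161) = -6*814/5 = -4884/5 ≈ -976.80)
1/(G - (-5*4)*5) = 1/(-4884/5 - (-5*4)*5) = 1/(-4884/5 - (-20)*5) = 1/(-4884/5 - 1*(-100)) = 1/(-4884/5 + 100) = 1/(-4384/5) = -5/4384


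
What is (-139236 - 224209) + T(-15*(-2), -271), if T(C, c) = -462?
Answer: -363907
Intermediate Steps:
(-139236 - 224209) + T(-15*(-2), -271) = (-139236 - 224209) - 462 = -363445 - 462 = -363907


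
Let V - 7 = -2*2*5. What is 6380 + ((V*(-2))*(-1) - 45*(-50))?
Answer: 8604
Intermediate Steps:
V = -13 (V = 7 - 2*2*5 = 7 - 4*5 = 7 - 20 = -13)
6380 + ((V*(-2))*(-1) - 45*(-50)) = 6380 + (-13*(-2)*(-1) - 45*(-50)) = 6380 + (26*(-1) + 2250) = 6380 + (-26 + 2250) = 6380 + 2224 = 8604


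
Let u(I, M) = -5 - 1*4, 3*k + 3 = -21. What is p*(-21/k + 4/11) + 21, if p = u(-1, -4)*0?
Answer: 21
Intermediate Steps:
k = -8 (k = -1 + (⅓)*(-21) = -1 - 7 = -8)
u(I, M) = -9 (u(I, M) = -5 - 4 = -9)
p = 0 (p = -9*0 = 0)
p*(-21/k + 4/11) + 21 = 0*(-21/(-8) + 4/11) + 21 = 0*(-21*(-⅛) + 4*(1/11)) + 21 = 0*(21/8 + 4/11) + 21 = 0*(263/88) + 21 = 0 + 21 = 21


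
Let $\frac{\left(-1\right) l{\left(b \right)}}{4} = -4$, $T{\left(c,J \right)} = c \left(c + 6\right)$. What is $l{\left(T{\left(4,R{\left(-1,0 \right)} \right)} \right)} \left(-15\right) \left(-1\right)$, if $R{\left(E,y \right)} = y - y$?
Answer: $240$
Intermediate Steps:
$R{\left(E,y \right)} = 0$
$T{\left(c,J \right)} = c \left(6 + c\right)$
$l{\left(b \right)} = 16$ ($l{\left(b \right)} = \left(-4\right) \left(-4\right) = 16$)
$l{\left(T{\left(4,R{\left(-1,0 \right)} \right)} \right)} \left(-15\right) \left(-1\right) = 16 \left(-15\right) \left(-1\right) = \left(-240\right) \left(-1\right) = 240$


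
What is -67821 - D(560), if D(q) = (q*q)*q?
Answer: -175683821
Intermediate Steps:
D(q) = q**3 (D(q) = q**2*q = q**3)
-67821 - D(560) = -67821 - 1*560**3 = -67821 - 1*175616000 = -67821 - 175616000 = -175683821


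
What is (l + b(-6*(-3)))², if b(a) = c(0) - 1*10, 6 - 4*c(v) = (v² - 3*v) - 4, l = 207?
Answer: 159201/4 ≈ 39800.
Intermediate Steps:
c(v) = 5/2 - v²/4 + 3*v/4 (c(v) = 3/2 - ((v² - 3*v) - 4)/4 = 3/2 - (-4 + v² - 3*v)/4 = 3/2 + (1 - v²/4 + 3*v/4) = 5/2 - v²/4 + 3*v/4)
b(a) = -15/2 (b(a) = (5/2 - ¼*0² + (¾)*0) - 1*10 = (5/2 - ¼*0 + 0) - 10 = (5/2 + 0 + 0) - 10 = 5/2 - 10 = -15/2)
(l + b(-6*(-3)))² = (207 - 15/2)² = (399/2)² = 159201/4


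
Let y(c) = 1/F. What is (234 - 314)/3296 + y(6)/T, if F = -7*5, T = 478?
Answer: -20964/861595 ≈ -0.024332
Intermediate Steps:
F = -35
y(c) = -1/35 (y(c) = 1/(-35) = -1/35)
(234 - 314)/3296 + y(6)/T = (234 - 314)/3296 - 1/35/478 = -80*1/3296 - 1/35*1/478 = -5/206 - 1/16730 = -20964/861595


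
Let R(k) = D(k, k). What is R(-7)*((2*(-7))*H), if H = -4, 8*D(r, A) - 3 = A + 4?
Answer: 0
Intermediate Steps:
D(r, A) = 7/8 + A/8 (D(r, A) = 3/8 + (A + 4)/8 = 3/8 + (4 + A)/8 = 3/8 + (½ + A/8) = 7/8 + A/8)
R(k) = 7/8 + k/8
R(-7)*((2*(-7))*H) = (7/8 + (⅛)*(-7))*((2*(-7))*(-4)) = (7/8 - 7/8)*(-14*(-4)) = 0*56 = 0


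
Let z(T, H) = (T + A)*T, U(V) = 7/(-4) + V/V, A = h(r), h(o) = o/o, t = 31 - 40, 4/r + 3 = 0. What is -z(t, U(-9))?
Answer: -72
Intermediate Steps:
r = -4/3 (r = 4/(-3 + 0) = 4/(-3) = 4*(-⅓) = -4/3 ≈ -1.3333)
t = -9
h(o) = 1
A = 1
U(V) = -¾ (U(V) = 7*(-¼) + 1 = -7/4 + 1 = -¾)
z(T, H) = T*(1 + T) (z(T, H) = (T + 1)*T = (1 + T)*T = T*(1 + T))
-z(t, U(-9)) = -(-9)*(1 - 9) = -(-9)*(-8) = -1*72 = -72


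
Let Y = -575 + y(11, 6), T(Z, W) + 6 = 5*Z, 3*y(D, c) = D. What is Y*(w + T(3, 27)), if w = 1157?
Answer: -1998524/3 ≈ -6.6618e+5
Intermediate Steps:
y(D, c) = D/3
T(Z, W) = -6 + 5*Z
Y = -1714/3 (Y = -575 + (⅓)*11 = -575 + 11/3 = -1714/3 ≈ -571.33)
Y*(w + T(3, 27)) = -1714*(1157 + (-6 + 5*3))/3 = -1714*(1157 + (-6 + 15))/3 = -1714*(1157 + 9)/3 = -1714/3*1166 = -1998524/3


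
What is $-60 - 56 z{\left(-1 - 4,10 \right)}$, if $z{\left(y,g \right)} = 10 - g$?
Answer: $-60$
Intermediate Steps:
$-60 - 56 z{\left(-1 - 4,10 \right)} = -60 - 56 \left(10 - 10\right) = -60 - 0 = -60 + 0 = -60$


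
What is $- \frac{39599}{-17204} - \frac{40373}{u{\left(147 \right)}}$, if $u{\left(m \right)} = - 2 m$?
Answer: $\frac{353109599}{2528988} \approx 139.62$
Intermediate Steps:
$- \frac{39599}{-17204} - \frac{40373}{u{\left(147 \right)}} = - \frac{39599}{-17204} - \frac{40373}{\left(-2\right) 147} = \left(-39599\right) \left(- \frac{1}{17204}\right) - \frac{40373}{-294} = \frac{39599}{17204} - - \frac{40373}{294} = \frac{39599}{17204} + \frac{40373}{294} = \frac{353109599}{2528988}$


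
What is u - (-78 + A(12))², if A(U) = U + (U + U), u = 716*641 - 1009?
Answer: 456183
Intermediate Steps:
u = 457947 (u = 458956 - 1009 = 457947)
A(U) = 3*U (A(U) = U + 2*U = 3*U)
u - (-78 + A(12))² = 457947 - (-78 + 3*12)² = 457947 - (-78 + 36)² = 457947 - 1*(-42)² = 457947 - 1*1764 = 457947 - 1764 = 456183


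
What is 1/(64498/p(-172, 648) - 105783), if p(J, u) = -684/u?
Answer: -19/3170841 ≈ -5.9921e-6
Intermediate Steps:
1/(64498/p(-172, 648) - 105783) = 1/(64498/((-684/648)) - 105783) = 1/(64498/((-684*1/648)) - 105783) = 1/(64498/(-19/18) - 105783) = 1/(64498*(-18/19) - 105783) = 1/(-1160964/19 - 105783) = 1/(-3170841/19) = -19/3170841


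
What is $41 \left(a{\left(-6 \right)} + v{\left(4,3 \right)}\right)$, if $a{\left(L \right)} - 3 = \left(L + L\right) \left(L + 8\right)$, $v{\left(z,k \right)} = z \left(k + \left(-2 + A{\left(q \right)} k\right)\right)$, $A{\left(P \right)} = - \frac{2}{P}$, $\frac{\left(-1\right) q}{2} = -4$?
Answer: $-820$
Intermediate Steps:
$q = 8$ ($q = \left(-2\right) \left(-4\right) = 8$)
$v{\left(z,k \right)} = z \left(-2 + \frac{3 k}{4}\right)$ ($v{\left(z,k \right)} = z \left(k + \left(-2 + - \frac{2}{8} k\right)\right) = z \left(k + \left(-2 + \left(-2\right) \frac{1}{8} k\right)\right) = z \left(k - \left(2 + \frac{k}{4}\right)\right) = z \left(-2 + \frac{3 k}{4}\right)$)
$a{\left(L \right)} = 3 + 2 L \left(8 + L\right)$ ($a{\left(L \right)} = 3 + \left(L + L\right) \left(L + 8\right) = 3 + 2 L \left(8 + L\right)$)
$41 \left(a{\left(-6 \right)} + v{\left(4,3 \right)}\right) = 41 \left(\left(3 + 2 \left(-6\right)^{2} + 16 \left(-6\right)\right) + \frac{1}{4} \cdot 4 \left(-8 + 3 \cdot 3\right)\right) = 41 \left(\left(3 + 2 \cdot 36 - 96\right) + \frac{1}{4} \cdot 4 \left(-8 + 9\right)\right) = 41 \left(\left(3 + 72 - 96\right) + \frac{1}{4} \cdot 4 \cdot 1\right) = 41 \left(-21 + 1\right) = 41 \left(-20\right) = -820$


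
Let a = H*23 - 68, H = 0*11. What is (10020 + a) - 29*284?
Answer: 1716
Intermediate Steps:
H = 0
a = -68 (a = 0*23 - 68 = 0 - 68 = -68)
(10020 + a) - 29*284 = (10020 - 68) - 29*284 = 9952 - 8236 = 1716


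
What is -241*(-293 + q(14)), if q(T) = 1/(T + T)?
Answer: 1976923/28 ≈ 70604.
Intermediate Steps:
q(T) = 1/(2*T)
-241*(-293 + q(14)) = -241*(-293 + (½)/14) = -241*(-293 + (½)*(1/14)) = -241*(-293 + 1/28) = -241*(-8203/28) = 1976923/28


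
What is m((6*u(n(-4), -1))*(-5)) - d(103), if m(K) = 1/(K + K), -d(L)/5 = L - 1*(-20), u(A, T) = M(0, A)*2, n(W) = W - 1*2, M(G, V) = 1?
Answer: 73799/120 ≈ 614.99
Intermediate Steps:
n(W) = -2 + W (n(W) = W - 2 = -2 + W)
u(A, T) = 2 (u(A, T) = 1*2 = 2)
d(L) = -100 - 5*L (d(L) = -5*(L - 1*(-20)) = -5*(L + 20) = -5*(20 + L) = -100 - 5*L)
m(K) = 1/(2*K)
m((6*u(n(-4), -1))*(-5)) - d(103) = 1/(2*(((6*2)*(-5)))) - (-100 - 5*103) = 1/(2*((12*(-5)))) - (-100 - 515) = (½)/(-60) - 1*(-615) = (½)*(-1/60) + 615 = -1/120 + 615 = 73799/120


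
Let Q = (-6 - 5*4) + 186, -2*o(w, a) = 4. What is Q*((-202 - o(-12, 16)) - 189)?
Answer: -62240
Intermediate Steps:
o(w, a) = -2 (o(w, a) = -1/2*4 = -2)
Q = 160 (Q = (-6 - 20) + 186 = -26 + 186 = 160)
Q*((-202 - o(-12, 16)) - 189) = 160*((-202 - 1*(-2)) - 189) = 160*((-202 + 2) - 189) = 160*(-200 - 189) = 160*(-389) = -62240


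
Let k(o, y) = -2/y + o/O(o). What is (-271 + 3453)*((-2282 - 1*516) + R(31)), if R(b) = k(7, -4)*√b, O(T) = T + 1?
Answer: -8903236 + 17501*√31/4 ≈ -8.8789e+6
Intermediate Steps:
O(T) = 1 + T
k(o, y) = -2/y + o/(1 + o)
R(b) = 11*√b/8 (R(b) = (-2/(-4) + 7/(1 + 7))*√b = (-2*(-¼) + 7/8)*√b = (½ + 7*(⅛))*√b = (½ + 7/8)*√b = 11*√b/8)
(-271 + 3453)*((-2282 - 1*516) + R(31)) = (-271 + 3453)*((-2282 - 1*516) + 11*√31/8) = 3182*((-2282 - 516) + 11*√31/8) = 3182*(-2798 + 11*√31/8) = -8903236 + 17501*√31/4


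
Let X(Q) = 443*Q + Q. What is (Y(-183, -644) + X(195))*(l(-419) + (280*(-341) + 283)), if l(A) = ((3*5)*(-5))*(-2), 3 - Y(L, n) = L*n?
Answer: 2972024643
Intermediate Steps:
X(Q) = 444*Q
Y(L, n) = 3 - L*n
l(A) = 150 (l(A) = (15*(-5))*(-2) = -75*(-2) = 150)
(Y(-183, -644) + X(195))*(l(-419) + (280*(-341) + 283)) = ((3 - 1*(-183)*(-644)) + 444*195)*(150 + (280*(-341) + 283)) = ((3 - 117852) + 86580)*(150 + (-95480 + 283)) = (-117849 + 86580)*(150 - 95197) = -31269*(-95047) = 2972024643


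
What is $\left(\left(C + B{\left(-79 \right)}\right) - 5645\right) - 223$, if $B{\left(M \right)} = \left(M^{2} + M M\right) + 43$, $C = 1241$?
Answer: $7898$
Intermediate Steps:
$B{\left(M \right)} = 43 + 2 M^{2}$ ($B{\left(M \right)} = \left(M^{2} + M^{2}\right) + 43 = 2 M^{2} + 43 = 43 + 2 M^{2}$)
$\left(\left(C + B{\left(-79 \right)}\right) - 5645\right) - 223 = \left(\left(1241 + \left(43 + 2 \left(-79\right)^{2}\right)\right) - 5645\right) - 223 = \left(\left(1241 + \left(43 + 2 \cdot 6241\right)\right) - 5645\right) - 223 = \left(\left(1241 + \left(43 + 12482\right)\right) - 5645\right) - 223 = \left(\left(1241 + 12525\right) - 5645\right) - 223 = \left(13766 - 5645\right) - 223 = 8121 - 223 = 7898$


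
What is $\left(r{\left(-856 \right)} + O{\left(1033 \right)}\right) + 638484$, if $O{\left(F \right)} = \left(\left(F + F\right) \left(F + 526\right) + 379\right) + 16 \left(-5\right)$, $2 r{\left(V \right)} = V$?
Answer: $3859249$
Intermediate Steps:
$r{\left(V \right)} = \frac{V}{2}$
$O{\left(F \right)} = 299 + 2 F \left(526 + F\right)$ ($O{\left(F \right)} = \left(2 F \left(526 + F\right) + 379\right) - 80 = \left(379 + 2 F \left(526 + F\right)\right) - 80 = 299 + 2 F \left(526 + F\right)$)
$\left(r{\left(-856 \right)} + O{\left(1033 \right)}\right) + 638484 = \left(\frac{1}{2} \left(-856\right) + \left(299 + 2 \cdot 1033^{2} + 1052 \cdot 1033\right)\right) + 638484 = \left(-428 + \left(299 + 2 \cdot 1067089 + 1086716\right)\right) + 638484 = \left(-428 + \left(299 + 2134178 + 1086716\right)\right) + 638484 = \left(-428 + 3221193\right) + 638484 = 3220765 + 638484 = 3859249$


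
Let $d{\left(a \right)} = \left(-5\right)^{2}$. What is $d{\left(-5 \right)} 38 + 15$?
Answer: $965$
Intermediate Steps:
$d{\left(a \right)} = 25$
$d{\left(-5 \right)} 38 + 15 = 25 \cdot 38 + 15 = 950 + 15 = 965$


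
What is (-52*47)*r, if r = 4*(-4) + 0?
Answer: 39104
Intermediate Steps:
r = -16 (r = -16 + 0 = -16)
(-52*47)*r = -52*47*(-16) = -2444*(-16) = 39104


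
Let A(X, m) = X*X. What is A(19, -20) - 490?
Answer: -129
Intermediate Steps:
A(X, m) = X**2
A(19, -20) - 490 = 19**2 - 490 = 361 - 490 = -129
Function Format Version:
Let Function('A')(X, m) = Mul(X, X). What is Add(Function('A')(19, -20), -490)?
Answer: -129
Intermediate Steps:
Function('A')(X, m) = Pow(X, 2)
Add(Function('A')(19, -20), -490) = Add(Pow(19, 2), -490) = Add(361, -490) = -129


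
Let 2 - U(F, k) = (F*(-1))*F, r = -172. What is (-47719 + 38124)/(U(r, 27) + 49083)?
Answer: -9595/78669 ≈ -0.12197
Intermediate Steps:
U(F, k) = 2 + F² (U(F, k) = 2 - F*(-1)*F = 2 - (-F)*F = 2 - (-1)*F² = 2 + F²)
(-47719 + 38124)/(U(r, 27) + 49083) = (-47719 + 38124)/((2 + (-172)²) + 49083) = -9595/((2 + 29584) + 49083) = -9595/(29586 + 49083) = -9595/78669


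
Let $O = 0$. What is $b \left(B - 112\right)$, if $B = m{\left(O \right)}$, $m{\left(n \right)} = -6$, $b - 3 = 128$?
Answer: $-15458$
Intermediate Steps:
$b = 131$ ($b = 3 + 128 = 131$)
$B = -6$
$b \left(B - 112\right) = 131 \left(-6 - 112\right) = 131 \left(-118\right) = -15458$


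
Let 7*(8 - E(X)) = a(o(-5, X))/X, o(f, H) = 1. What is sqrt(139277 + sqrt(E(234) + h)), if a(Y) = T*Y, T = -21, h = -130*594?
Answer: sqrt(847361268 + 78*I*sqrt(469757730))/78 ≈ 373.2 + 0.37228*I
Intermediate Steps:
h = -77220
a(Y) = -21*Y
E(X) = 8 + 3/X (E(X) = 8 - (-21*1)/(7*X) = 8 - (-3)/X = 8 + 3/X)
sqrt(139277 + sqrt(E(234) + h)) = sqrt(139277 + sqrt((8 + 3/234) - 77220)) = sqrt(139277 + sqrt((8 + 3*(1/234)) - 77220)) = sqrt(139277 + sqrt((8 + 1/78) - 77220)) = sqrt(139277 + sqrt(625/78 - 77220)) = sqrt(139277 + sqrt(-6022535/78)) = sqrt(139277 + I*sqrt(469757730)/78)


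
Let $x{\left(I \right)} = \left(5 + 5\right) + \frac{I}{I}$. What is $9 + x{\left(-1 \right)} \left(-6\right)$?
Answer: $-57$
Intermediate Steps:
$x{\left(I \right)} = 11$ ($x{\left(I \right)} = 10 + 1 = 11$)
$9 + x{\left(-1 \right)} \left(-6\right) = 9 + 11 \left(-6\right) = 9 - 66 = -57$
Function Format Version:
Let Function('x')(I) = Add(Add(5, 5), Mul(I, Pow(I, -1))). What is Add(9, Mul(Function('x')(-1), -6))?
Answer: -57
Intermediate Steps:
Function('x')(I) = 11 (Function('x')(I) = Add(10, 1) = 11)
Add(9, Mul(Function('x')(-1), -6)) = Add(9, Mul(11, -6)) = Add(9, -66) = -57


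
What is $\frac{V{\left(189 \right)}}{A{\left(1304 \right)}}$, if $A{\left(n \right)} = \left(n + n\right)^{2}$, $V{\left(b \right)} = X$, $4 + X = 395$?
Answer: $\frac{391}{6801664} \approx 5.7486 \cdot 10^{-5}$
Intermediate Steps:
$X = 391$ ($X = -4 + 395 = 391$)
$V{\left(b \right)} = 391$
$A{\left(n \right)} = 4 n^{2}$ ($A{\left(n \right)} = \left(2 n\right)^{2} = 4 n^{2}$)
$\frac{V{\left(189 \right)}}{A{\left(1304 \right)}} = \frac{391}{4 \cdot 1304^{2}} = \frac{391}{4 \cdot 1700416} = \frac{391}{6801664}$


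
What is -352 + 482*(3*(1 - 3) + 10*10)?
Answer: 44956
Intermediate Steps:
-352 + 482*(3*(1 - 3) + 10*10) = -352 + 482*(3*(-2) + 100) = -352 + 482*(-6 + 100) = -352 + 482*94 = -352 + 45308 = 44956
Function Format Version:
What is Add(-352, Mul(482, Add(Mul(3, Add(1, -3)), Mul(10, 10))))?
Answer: 44956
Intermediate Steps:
Add(-352, Mul(482, Add(Mul(3, Add(1, -3)), Mul(10, 10)))) = Add(-352, Mul(482, Add(Mul(3, -2), 100))) = Add(-352, Mul(482, Add(-6, 100))) = Add(-352, Mul(482, 94)) = Add(-352, 45308) = 44956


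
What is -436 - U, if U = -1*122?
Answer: -314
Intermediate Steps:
U = -122
-436 - U = -436 - 1*(-122) = -436 + 122 = -314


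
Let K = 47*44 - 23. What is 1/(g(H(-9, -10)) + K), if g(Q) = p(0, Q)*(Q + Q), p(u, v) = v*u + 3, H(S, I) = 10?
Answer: 1/2105 ≈ 0.00047506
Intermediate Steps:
p(u, v) = 3 + u*v (p(u, v) = u*v + 3 = 3 + u*v)
K = 2045 (K = 2068 - 23 = 2045)
g(Q) = 6*Q (g(Q) = (3 + 0*Q)*(Q + Q) = (3 + 0)*(2*Q) = 3*(2*Q) = 6*Q)
1/(g(H(-9, -10)) + K) = 1/(6*10 + 2045) = 1/(60 + 2045) = 1/2105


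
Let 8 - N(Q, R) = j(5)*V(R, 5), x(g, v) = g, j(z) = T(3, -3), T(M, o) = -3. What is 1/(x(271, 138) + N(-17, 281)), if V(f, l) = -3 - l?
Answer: 1/255 ≈ 0.0039216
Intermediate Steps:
j(z) = -3
N(Q, R) = -16 (N(Q, R) = 8 - (-3)*(-3 - 1*5) = 8 - (-3)*(-3 - 5) = 8 - (-3)*(-8) = 8 - 1*24 = 8 - 24 = -16)
1/(x(271, 138) + N(-17, 281)) = 1/(271 - 16) = 1/255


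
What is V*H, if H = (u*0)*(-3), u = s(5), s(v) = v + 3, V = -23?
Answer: 0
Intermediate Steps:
s(v) = 3 + v
u = 8 (u = 3 + 5 = 8)
H = 0 (H = (8*0)*(-3) = 0*(-3) = 0)
V*H = -23*0 = 0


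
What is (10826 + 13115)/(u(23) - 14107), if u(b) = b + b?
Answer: -23941/14061 ≈ -1.7027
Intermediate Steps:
u(b) = 2*b
(10826 + 13115)/(u(23) - 14107) = (10826 + 13115)/(2*23 - 14107) = 23941/(46 - 14107) = 23941/(-14061) = 23941*(-1/14061) = -23941/14061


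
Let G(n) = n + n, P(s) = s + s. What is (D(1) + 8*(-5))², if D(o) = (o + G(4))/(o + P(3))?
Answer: 73441/49 ≈ 1498.8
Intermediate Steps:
P(s) = 2*s
G(n) = 2*n
D(o) = (8 + o)/(6 + o) (D(o) = (o + 2*4)/(o + 2*3) = (o + 8)/(o + 6) = (8 + o)/(6 + o))
(D(1) + 8*(-5))² = ((8 + 1)/(6 + 1) + 8*(-5))² = (9/7 - 40)² = (-271/7)² = 73441/49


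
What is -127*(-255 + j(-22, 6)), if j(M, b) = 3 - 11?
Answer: 33401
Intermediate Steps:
j(M, b) = -8
-127*(-255 + j(-22, 6)) = -127*(-255 - 8) = -127*(-263) = 33401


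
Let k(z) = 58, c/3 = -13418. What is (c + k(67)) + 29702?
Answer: -10494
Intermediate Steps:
c = -40254 (c = 3*(-13418) = -40254)
(c + k(67)) + 29702 = (-40254 + 58) + 29702 = -40196 + 29702 = -10494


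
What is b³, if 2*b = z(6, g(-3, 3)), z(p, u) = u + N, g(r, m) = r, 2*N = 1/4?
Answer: -12167/4096 ≈ -2.9705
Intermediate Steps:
N = ⅛ (N = (1/4)/2 = (1*(¼))/2 = (½)*(¼) = ⅛ ≈ 0.12500)
z(p, u) = ⅛ + u (z(p, u) = u + ⅛ = ⅛ + u)
b = -23/16 (b = (⅛ - 3)/2 = (½)*(-23/8) = -23/16 ≈ -1.4375)
b³ = (-23/16)³ = -12167/4096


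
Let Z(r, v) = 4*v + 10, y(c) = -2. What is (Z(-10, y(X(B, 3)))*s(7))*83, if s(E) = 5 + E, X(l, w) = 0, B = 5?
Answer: 1992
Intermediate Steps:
Z(r, v) = 10 + 4*v
(Z(-10, y(X(B, 3)))*s(7))*83 = ((10 + 4*(-2))*(5 + 7))*83 = ((10 - 8)*12)*83 = (2*12)*83 = 24*83 = 1992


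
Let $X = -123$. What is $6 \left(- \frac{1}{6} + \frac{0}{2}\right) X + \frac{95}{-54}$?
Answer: $\frac{6547}{54} \approx 121.24$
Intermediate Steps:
$6 \left(- \frac{1}{6} + \frac{0}{2}\right) X + \frac{95}{-54} = 6 \left(- \frac{1}{6} + \frac{0}{2}\right) \left(-123\right) + \frac{95}{-54} = 6 \left(\left(-1\right) \frac{1}{6} + 0 \cdot \frac{1}{2}\right) \left(-123\right) + 95 \left(- \frac{1}{54}\right) = 6 \left(- \frac{1}{6} + 0\right) \left(-123\right) - \frac{95}{54} = 6 \left(- \frac{1}{6}\right) \left(-123\right) - \frac{95}{54} = \left(-1\right) \left(-123\right) - \frac{95}{54} = 123 - \frac{95}{54} = \frac{6547}{54}$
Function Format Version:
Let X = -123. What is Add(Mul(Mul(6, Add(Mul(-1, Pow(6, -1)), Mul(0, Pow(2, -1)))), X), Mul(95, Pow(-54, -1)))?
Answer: Rational(6547, 54) ≈ 121.24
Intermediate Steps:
Add(Mul(Mul(6, Add(Mul(-1, Pow(6, -1)), Mul(0, Pow(2, -1)))), X), Mul(95, Pow(-54, -1))) = Add(Mul(Mul(6, Add(Mul(-1, Pow(6, -1)), Mul(0, Pow(2, -1)))), -123), Mul(95, Pow(-54, -1))) = Add(Mul(Mul(6, Add(Mul(-1, Rational(1, 6)), Mul(0, Rational(1, 2)))), -123), Mul(95, Rational(-1, 54))) = Add(Mul(Mul(6, Add(Rational(-1, 6), 0)), -123), Rational(-95, 54)) = Add(Mul(Mul(6, Rational(-1, 6)), -123), Rational(-95, 54)) = Add(Mul(-1, -123), Rational(-95, 54)) = Add(123, Rational(-95, 54)) = Rational(6547, 54)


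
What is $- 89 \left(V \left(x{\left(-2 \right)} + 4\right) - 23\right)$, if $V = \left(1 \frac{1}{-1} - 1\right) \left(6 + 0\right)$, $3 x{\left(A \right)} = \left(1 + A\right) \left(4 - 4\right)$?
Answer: $6319$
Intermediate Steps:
$x{\left(A \right)} = 0$ ($x{\left(A \right)} = \frac{\left(1 + A\right) \left(4 - 4\right)}{3} = \frac{\left(1 + A\right) 0}{3} = \frac{1}{3} \cdot 0 = 0$)
$V = -12$ ($V = \left(1 \left(-1\right) - 1\right) 6 = \left(-1 - 1\right) 6 = \left(-2\right) 6 = -12$)
$- 89 \left(V \left(x{\left(-2 \right)} + 4\right) - 23\right) = - 89 \left(- 12 \left(0 + 4\right) - 23\right) = - 89 \left(\left(-12\right) 4 - 23\right) = - 89 \left(-48 - 23\right) = \left(-89\right) \left(-71\right) = 6319$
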